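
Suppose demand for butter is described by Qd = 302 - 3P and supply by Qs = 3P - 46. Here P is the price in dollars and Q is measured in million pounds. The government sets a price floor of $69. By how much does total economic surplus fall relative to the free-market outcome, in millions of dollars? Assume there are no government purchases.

Without the control the market clears where 302 - 3P = 3P - 46, i.e. P* = 58 and Q* = 128.
The floor of 69 is above the equilibrium price 58, so it binds.
At P = 69: Qd = 302 - 3·69 = 95 and Qs = 3·69 - 46 = 161.
Quantity traded falls to 95. At Q = 95 the demand price is (302 - 95)/3 = 69 and the supply price is (46 + 95)/3 = 47.
Deadweight loss = ½ · (69 - 47) · (128 - 95) = ½ · 22 · 33 = 363.

363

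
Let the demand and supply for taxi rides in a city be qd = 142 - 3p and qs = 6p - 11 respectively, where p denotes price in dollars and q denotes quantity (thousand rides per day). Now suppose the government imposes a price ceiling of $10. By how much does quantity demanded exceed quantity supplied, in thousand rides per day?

63

Without the control the market clears where 142 - 3p = 6p - 11, i.e. p* = 17 and q* = 91.
Since 10 < 17, the ceiling is binding.
At p = 10: qd = 142 - 3·10 = 112 and qs = 6·10 - 11 = 49.
Shortage = qd - qs = 112 - 49 = 63.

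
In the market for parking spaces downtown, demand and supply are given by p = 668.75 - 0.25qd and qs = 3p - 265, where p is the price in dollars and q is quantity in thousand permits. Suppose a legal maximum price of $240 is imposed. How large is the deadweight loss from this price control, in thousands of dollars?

85050

Rearranging demand gives qd = 2675 - 4p. Without the control the market clears where 2675 - 4p = 3p - 265, i.e. p* = 420 and q* = 995.
Since 240 < 420, the ceiling is binding.
At p = 240: qd = 2675 - 4·240 = 1715 and qs = 3·240 - 265 = 455.
Quantity traded falls to 455. At q = 455 the demand price is (2675 - 455)/4 = 555 and the supply price is (265 + 455)/3 = 240.
Deadweight loss = ½ · (555 - 240) · (995 - 455) = ½ · 315 · 540 = 85050.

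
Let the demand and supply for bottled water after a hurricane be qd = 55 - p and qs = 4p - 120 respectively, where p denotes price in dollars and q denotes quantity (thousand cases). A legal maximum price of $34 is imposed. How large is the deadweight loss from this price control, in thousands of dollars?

Setting quantity demanded equal to quantity supplied, 55 - p = 4p - 120, gives p* = 35 and q* = 20.
Since 34 < 35, the ceiling is binding.
At p = 34: qd = 55 - 34 = 21 and qs = 4·34 - 120 = 16.
Quantity traded falls to 16. At q = 16 the demand price is 55 - 16 = 39 and the supply price is (120 + 16)/4 = 34.
Deadweight loss = ½ · (39 - 34) · (20 - 16) = ½ · 5 · 4 = 10.

10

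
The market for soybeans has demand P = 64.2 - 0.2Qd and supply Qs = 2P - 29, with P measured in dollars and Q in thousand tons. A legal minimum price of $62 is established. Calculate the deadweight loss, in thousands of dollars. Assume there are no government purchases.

1260

Rearranging demand gives Qd = 321 - 5P. Setting quantity demanded equal to quantity supplied, 321 - 5P = 2P - 29, gives P* = 50 and Q* = 71.
Because the floor (62) lies above the market-clearing price, it is binding.
At P = 62: Qd = 321 - 5·62 = 11 and Qs = 2·62 - 29 = 95.
Quantity traded falls to 11. At Q = 11 the demand price is (321 - 11)/5 = 62 and the supply price is (29 + 11)/2 = 20.
Deadweight loss = ½ · (62 - 20) · (71 - 11) = ½ · 42 · 60 = 1260.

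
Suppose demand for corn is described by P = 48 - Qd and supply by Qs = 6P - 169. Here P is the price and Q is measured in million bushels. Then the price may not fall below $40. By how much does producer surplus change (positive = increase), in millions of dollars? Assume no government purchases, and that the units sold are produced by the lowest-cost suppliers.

Rearranging demand gives Qd = 48 - P. Without the control the market clears where 48 - P = 6P - 169, i.e. P* = 31 and Q* = 17.
Since 40 > 31, the floor is binding.
At P = 40: Qd = 48 - 40 = 8 and Qs = 6·40 - 169 = 71.
Producer surplus without the control is ½ · (31 - 169/6) · 17 = 289/12.
With the floor, 8 units are sold at 40. The supply price at Q = 8 is 29.5, so PS = ½ · [(40 - 169/6) + (40 - 29.5)] · 8 = 268/3.
Change in producer surplus = 268/3 - 289/12 = 65.25.

65.25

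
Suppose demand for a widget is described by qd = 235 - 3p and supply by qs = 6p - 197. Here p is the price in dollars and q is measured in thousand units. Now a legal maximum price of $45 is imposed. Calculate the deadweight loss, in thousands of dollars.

81

In a free market, 235 - 3p = 6p - 197 gives the equilibrium p* = 48, q* = 91.
Because the ceiling (45) lies below the market-clearing price, it is binding.
At p = 45: qd = 235 - 3·45 = 100 and qs = 6·45 - 197 = 73.
Quantity traded falls to 73. At q = 73 the demand price is (235 - 73)/3 = 54 and the supply price is (197 + 73)/6 = 45.
Deadweight loss = ½ · (54 - 45) · (91 - 73) = ½ · 9 · 18 = 81.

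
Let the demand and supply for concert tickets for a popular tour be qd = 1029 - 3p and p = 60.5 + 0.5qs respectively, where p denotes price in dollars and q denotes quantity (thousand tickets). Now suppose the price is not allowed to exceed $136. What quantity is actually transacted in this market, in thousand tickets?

151

Rearranging supply gives qs = 2p - 121. Equilibrium: 1029 - 3p = 2p - 121, so 1150 = 5p and p* = 230, q* = 339.
Since 136 < 230, the ceiling is binding.
At p = 136: qd = 1029 - 3·136 = 621 and qs = 2·136 - 121 = 151.
The quantity actually transacted is the short side, supply: 151.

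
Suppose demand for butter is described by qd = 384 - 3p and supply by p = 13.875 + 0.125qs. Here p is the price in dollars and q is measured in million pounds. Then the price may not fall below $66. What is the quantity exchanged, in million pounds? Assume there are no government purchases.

186

Rearranging supply gives qs = 8p - 111. Setting quantity demanded equal to quantity supplied, 384 - 3p = 8p - 111, gives p* = 45 and q* = 249.
The floor of 66 is above the equilibrium price 45, so it binds.
At p = 66: qd = 384 - 3·66 = 186 and qs = 8·66 - 111 = 417.
The quantity actually transacted is the short side, demand: 186.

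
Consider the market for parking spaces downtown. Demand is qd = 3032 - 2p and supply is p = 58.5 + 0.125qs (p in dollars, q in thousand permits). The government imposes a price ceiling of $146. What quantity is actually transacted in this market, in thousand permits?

Rearranging supply gives qs = 8p - 468. In a free market, 3032 - 2p = 8p - 468 gives the equilibrium p* = 350, q* = 2332.
Since 146 < 350, the ceiling is binding.
At p = 146: qd = 3032 - 2·146 = 2740 and qs = 8·146 - 468 = 700.
The quantity actually transacted is the short side, supply: 700.

700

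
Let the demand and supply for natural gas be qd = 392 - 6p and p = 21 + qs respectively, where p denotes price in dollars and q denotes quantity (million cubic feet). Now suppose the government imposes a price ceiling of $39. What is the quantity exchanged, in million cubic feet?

18

Rearranging supply gives qs = p - 21. Without the control the market clears where 392 - 6p = p - 21, i.e. p* = 59 and q* = 38.
Since 39 < 59, the ceiling is binding.
At p = 39: qd = 392 - 6·39 = 158 and qs = 39 - 21 = 18.
The quantity actually transacted is the short side, supply: 18.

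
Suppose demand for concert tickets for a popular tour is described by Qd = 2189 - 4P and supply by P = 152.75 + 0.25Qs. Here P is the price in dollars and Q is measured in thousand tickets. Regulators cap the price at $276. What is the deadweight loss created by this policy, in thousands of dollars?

21904

Rearranging supply gives Qs = 4P - 611. Equilibrium: 2189 - 4P = 4P - 611, so 2800 = 8P and P* = 350, Q* = 789.
The ceiling of 276 is below the equilibrium price 350, so it binds.
At P = 276: Qd = 2189 - 4·276 = 1085 and Qs = 4·276 - 611 = 493.
Quantity traded falls to 493. At Q = 493 the demand price is (2189 - 493)/4 = 424 and the supply price is (611 + 493)/4 = 276.
Deadweight loss = ½ · (424 - 276) · (789 - 493) = ½ · 148 · 296 = 21904.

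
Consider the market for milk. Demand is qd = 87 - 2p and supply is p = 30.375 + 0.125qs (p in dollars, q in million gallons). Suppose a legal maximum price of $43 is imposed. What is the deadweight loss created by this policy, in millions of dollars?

Rearranging supply gives qs = 8p - 243. Setting quantity demanded equal to quantity supplied, 87 - 2p = 8p - 243, gives p* = 33 and q* = 21.
The ceiling of 43 is above the equilibrium price 33, so it is not binding; the market clears at p* = 33, q* = 21.
Since the control does not bind, no trades are prevented and deadweight loss is zero.

0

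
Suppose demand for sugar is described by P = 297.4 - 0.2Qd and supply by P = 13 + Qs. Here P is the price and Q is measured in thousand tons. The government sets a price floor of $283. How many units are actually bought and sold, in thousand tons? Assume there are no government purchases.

72

Rearranging demand gives Qd = 1487 - 5P; rearranging supply gives Qs = P - 13. Without the control the market clears where 1487 - 5P = P - 13, i.e. P* = 250 and Q* = 237.
Since 283 > 250, the floor is binding.
At P = 283: Qd = 1487 - 5·283 = 72 and Qs = 283 - 13 = 270.
The quantity actually transacted is the short side, demand: 72.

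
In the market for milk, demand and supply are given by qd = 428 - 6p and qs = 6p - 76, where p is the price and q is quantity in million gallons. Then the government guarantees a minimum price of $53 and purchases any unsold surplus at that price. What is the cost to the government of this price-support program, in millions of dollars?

6996

Equilibrium: 428 - 6p = 6p - 76, so 504 = 12p and p* = 42, q* = 176.
Since 53 > 42, the floor is binding.
At p = 53: qd = 428 - 6·53 = 110 and qs = 6·53 - 76 = 242.
Surplus = qs - qd = 132.
Government expenditure = surplus × support price = 132 × 53 = 6996.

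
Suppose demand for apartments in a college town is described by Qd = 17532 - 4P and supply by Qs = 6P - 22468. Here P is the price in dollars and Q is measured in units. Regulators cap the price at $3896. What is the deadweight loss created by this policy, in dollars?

81120

Setting quantity demanded equal to quantity supplied, 17532 - 4P = 6P - 22468, gives P* = 4000 and Q* = 1532.
Since 3896 < 4000, the ceiling is binding.
At P = 3896: Qd = 17532 - 4·3896 = 1948 and Qs = 6·3896 - 22468 = 908.
Quantity traded falls to 908. At Q = 908 the demand price is (17532 - 908)/4 = 4156 and the supply price is (22468 + 908)/6 = 3896.
Deadweight loss = ½ · (4156 - 3896) · (1532 - 908) = ½ · 260 · 624 = 81120.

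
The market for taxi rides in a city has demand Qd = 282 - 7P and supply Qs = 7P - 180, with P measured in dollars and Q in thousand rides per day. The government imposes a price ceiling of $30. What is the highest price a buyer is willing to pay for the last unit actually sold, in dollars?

36

In a free market, 282 - 7P = 7P - 180 gives the equilibrium P* = 33, Q* = 51.
Because the ceiling (30) lies below the market-clearing price, it is binding.
At P = 30: Qd = 282 - 7·30 = 72 and Qs = 7·30 - 180 = 30.
Only 30 units reach the market. On the demand curve, the marginal buyer's willingness to pay at Q = 30 is (282 - 30)/7 = 36.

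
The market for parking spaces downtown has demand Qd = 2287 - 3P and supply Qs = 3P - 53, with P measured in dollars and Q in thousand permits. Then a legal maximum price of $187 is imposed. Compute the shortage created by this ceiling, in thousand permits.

1218

Equilibrium: 2287 - 3P = 3P - 53, so 2340 = 6P and P* = 390, Q* = 1117.
The ceiling of 187 is below the equilibrium price 390, so it binds.
At P = 187: Qd = 2287 - 3·187 = 1726 and Qs = 3·187 - 53 = 508.
Shortage = Qd - Qs = 1726 - 508 = 1218.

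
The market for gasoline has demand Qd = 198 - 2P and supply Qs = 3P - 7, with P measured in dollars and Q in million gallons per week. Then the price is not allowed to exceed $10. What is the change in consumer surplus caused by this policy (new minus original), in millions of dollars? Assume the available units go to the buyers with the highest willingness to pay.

Setting quantity demanded equal to quantity supplied, 198 - 2P = 3P - 7, gives P* = 41 and Q* = 116.
Since 10 < 41, the ceiling is binding.
At P = 10: Qd = 198 - 2·10 = 178 and Qs = 3·10 - 7 = 23.
Consumer surplus without the control is ½ · (99 - 41) · 116 = 3364.
With the ceiling, 23 units are sold at 10 (assume they go to the highest-value buyers). The demand price at Q = 23 is 87.5, so CS = ½ · [(99 - 10) + (87.5 - 10)] · 23 = 1914.75.
Change in consumer surplus = 1914.75 - 3364 = -1449.25.

-1449.25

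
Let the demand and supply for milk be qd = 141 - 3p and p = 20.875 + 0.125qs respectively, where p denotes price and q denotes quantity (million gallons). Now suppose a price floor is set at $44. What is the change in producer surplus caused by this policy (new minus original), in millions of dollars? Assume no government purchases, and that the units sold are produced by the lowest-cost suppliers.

Rearranging supply gives qs = 8p - 167. Equilibrium: 141 - 3p = 8p - 167, so 308 = 11p and p* = 28, q* = 57.
The floor of 44 is above the equilibrium price 28, so it binds.
At p = 44: qd = 141 - 3·44 = 9 and qs = 8·44 - 167 = 185.
Producer surplus without the control is ½ · (28 - 20.875) · 57 = 203.0625.
With the floor, 9 units are sold at 44. The supply price at q = 9 is 22, so PS = ½ · [(44 - 20.875) + (44 - 22)] · 9 = 203.0625.
Change in producer surplus = 203.0625 - 203.0625 = 0.

0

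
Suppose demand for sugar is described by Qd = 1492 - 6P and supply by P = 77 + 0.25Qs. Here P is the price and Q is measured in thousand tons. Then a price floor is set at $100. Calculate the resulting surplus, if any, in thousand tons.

0

Rearranging supply gives Qs = 4P - 308. Without the control the market clears where 1492 - 6P = 4P - 308, i.e. P* = 180 and Q* = 412.
Since 100 is below P* = 180, the floor does not bind and the free-market outcome prevails.
Since the control does not bind, there is no surplus.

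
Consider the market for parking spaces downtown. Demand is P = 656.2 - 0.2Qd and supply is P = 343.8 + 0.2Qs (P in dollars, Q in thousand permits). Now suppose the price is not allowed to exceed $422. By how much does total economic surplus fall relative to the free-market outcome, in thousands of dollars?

30420

Rearranging demand gives Qd = 3281 - 5P; rearranging supply gives Qs = 5P - 1719. Equilibrium: 3281 - 5P = 5P - 1719, so 5000 = 10P and P* = 500, Q* = 781.
The ceiling of 422 is below the equilibrium price 500, so it binds.
At P = 422: Qd = 3281 - 5·422 = 1171 and Qs = 5·422 - 1719 = 391.
Quantity traded falls to 391. At Q = 391 the demand price is (3281 - 391)/5 = 578 and the supply price is (1719 + 391)/5 = 422.
Deadweight loss = ½ · (578 - 422) · (781 - 391) = ½ · 156 · 390 = 30420.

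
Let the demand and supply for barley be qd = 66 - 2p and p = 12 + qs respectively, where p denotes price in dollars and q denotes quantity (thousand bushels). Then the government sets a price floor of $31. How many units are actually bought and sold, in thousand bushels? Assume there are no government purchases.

Rearranging supply gives qs = p - 12. Equilibrium: 66 - 2p = p - 12, so 78 = 3p and p* = 26, q* = 14.
Because the floor (31) lies above the market-clearing price, it is binding.
At p = 31: qd = 66 - 2·31 = 4 and qs = 31 - 12 = 19.
The quantity actually transacted is the short side, demand: 4.

4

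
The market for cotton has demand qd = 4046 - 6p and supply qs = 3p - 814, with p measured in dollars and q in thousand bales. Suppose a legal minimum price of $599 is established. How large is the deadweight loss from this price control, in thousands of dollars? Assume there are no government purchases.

Equilibrium: 4046 - 6p = 3p - 814, so 4860 = 9p and p* = 540, q* = 806.
Since 599 > 540, the floor is binding.
At p = 599: qd = 4046 - 6·599 = 452 and qs = 3·599 - 814 = 983.
Quantity traded falls to 452. At q = 452 the demand price is (4046 - 452)/6 = 599 and the supply price is (814 + 452)/3 = 422.
Deadweight loss = ½ · (599 - 422) · (806 - 452) = ½ · 177 · 354 = 31329.

31329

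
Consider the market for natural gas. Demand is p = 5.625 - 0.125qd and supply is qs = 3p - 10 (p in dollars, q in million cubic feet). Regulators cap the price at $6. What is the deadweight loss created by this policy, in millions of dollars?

0

Rearranging demand gives qd = 45 - 8p. In a free market, 45 - 8p = 3p - 10 gives the equilibrium p* = 5, q* = 5.
The ceiling of 6 is above the equilibrium price 5, so it is not binding; the market clears at p* = 5, q* = 5.
Since the control does not bind, no trades are prevented and deadweight loss is zero.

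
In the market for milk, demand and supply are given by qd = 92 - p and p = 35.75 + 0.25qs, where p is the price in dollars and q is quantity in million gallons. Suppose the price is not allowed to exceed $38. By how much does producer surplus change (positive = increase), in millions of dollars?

-243

Rearranging supply gives qs = 4p - 143. Equilibrium: 92 - p = 4p - 143, so 235 = 5p and p* = 47, q* = 45.
Because the ceiling (38) lies below the market-clearing price, it is binding.
At p = 38: qd = 92 - 38 = 54 and qs = 4·38 - 143 = 9.
Producer surplus without the control is ½ · (47 - 35.75) · 45 = 253.125.
With the ceiling, producers sell 9 units at 38, so PS = ½ · (38 - 35.75) · 9 = 10.125.
Change in producer surplus = 10.125 - 253.125 = -243.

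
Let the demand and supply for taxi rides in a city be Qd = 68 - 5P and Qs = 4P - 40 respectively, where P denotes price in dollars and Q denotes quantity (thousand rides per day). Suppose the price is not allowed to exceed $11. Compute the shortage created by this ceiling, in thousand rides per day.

9

In a free market, 68 - 5P = 4P - 40 gives the equilibrium P* = 12, Q* = 8.
Since 11 < 12, the ceiling is binding.
At P = 11: Qd = 68 - 5·11 = 13 and Qs = 4·11 - 40 = 4.
Shortage = Qd - Qs = 13 - 4 = 9.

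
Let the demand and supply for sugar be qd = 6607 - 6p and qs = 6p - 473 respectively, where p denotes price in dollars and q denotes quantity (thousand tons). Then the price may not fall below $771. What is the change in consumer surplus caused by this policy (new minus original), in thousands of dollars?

Equilibrium: 6607 - 6p = 6p - 473, so 7080 = 12p and p* = 590, q* = 3067.
Since 771 > 590, the floor is binding.
At p = 771: qd = 6607 - 6·771 = 1981 and qs = 6·771 - 473 = 4153.
Consumer surplus without the control is ½ · (6607/6 - 590) · 3067 = 9406489/12.
With the floor, consumers buy 1981 units at 771, so CS = ½ · (6607/6 - 771) · 1981 = 3924361/12.
Change in consumer surplus = 3924361/12 - 9406489/12 = -456844.

-456844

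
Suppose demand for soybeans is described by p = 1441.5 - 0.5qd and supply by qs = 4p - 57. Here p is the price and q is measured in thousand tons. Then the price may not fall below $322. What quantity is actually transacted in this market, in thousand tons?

Rearranging demand gives qd = 2883 - 2p. Equilibrium: 2883 - 2p = 4p - 57, so 2940 = 6p and p* = 490, q* = 1903.
Since 322 is below p* = 490, the floor does not bind and the free-market outcome prevails.

1903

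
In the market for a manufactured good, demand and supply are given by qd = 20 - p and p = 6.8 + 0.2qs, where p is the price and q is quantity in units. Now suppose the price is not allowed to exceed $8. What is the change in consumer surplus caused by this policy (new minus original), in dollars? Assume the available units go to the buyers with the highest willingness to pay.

Rearranging supply gives qs = 5p - 34. Without the control the market clears where 20 - p = 5p - 34, i.e. p* = 9 and q* = 11.
Because the ceiling (8) lies below the market-clearing price, it is binding.
At p = 8: qd = 20 - 8 = 12 and qs = 5·8 - 34 = 6.
Consumer surplus without the control is ½ · (20 - 9) · 11 = 60.5.
With the ceiling, 6 units are sold at 8 (assume they go to the highest-value buyers). The demand price at q = 6 is 14, so CS = ½ · [(20 - 8) + (14 - 8)] · 6 = 54.
Change in consumer surplus = 54 - 60.5 = -6.5.

-6.5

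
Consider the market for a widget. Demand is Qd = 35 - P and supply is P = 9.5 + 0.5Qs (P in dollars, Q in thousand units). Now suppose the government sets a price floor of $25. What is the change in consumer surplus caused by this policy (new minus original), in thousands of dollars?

Rearranging supply gives Qs = 2P - 19. Without the control the market clears where 35 - P = 2P - 19, i.e. P* = 18 and Q* = 17.
The floor of 25 is above the equilibrium price 18, so it binds.
At P = 25: Qd = 35 - 25 = 10 and Qs = 2·25 - 19 = 31.
Consumer surplus without the control is ½ · (35 - 18) · 17 = 144.5.
With the floor, consumers buy 10 units at 25, so CS = ½ · (35 - 25) · 10 = 50.
Change in consumer surplus = 50 - 144.5 = -94.5.

-94.5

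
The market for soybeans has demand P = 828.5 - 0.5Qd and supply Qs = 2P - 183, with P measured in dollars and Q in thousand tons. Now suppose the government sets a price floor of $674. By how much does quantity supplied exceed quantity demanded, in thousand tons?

856

Rearranging demand gives Qd = 1657 - 2P. Without the control the market clears where 1657 - 2P = 2P - 183, i.e. P* = 460 and Q* = 737.
The floor of 674 is above the equilibrium price 460, so it binds.
At P = 674: Qd = 1657 - 2·674 = 309 and Qs = 2·674 - 183 = 1165.
Surplus = Qs - Qd = 1165 - 309 = 856.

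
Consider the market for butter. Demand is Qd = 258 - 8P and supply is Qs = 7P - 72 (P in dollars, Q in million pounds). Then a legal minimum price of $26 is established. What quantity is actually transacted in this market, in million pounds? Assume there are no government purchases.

Without the control the market clears where 258 - 8P = 7P - 72, i.e. P* = 22 and Q* = 82.
Since 26 > 22, the floor is binding.
At P = 26: Qd = 258 - 8·26 = 50 and Qs = 7·26 - 72 = 110.
The quantity actually transacted is the short side, demand: 50.

50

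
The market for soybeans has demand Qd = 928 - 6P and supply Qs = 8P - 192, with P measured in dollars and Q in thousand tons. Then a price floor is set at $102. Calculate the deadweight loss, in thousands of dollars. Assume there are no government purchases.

2541

Equilibrium: 928 - 6P = 8P - 192, so 1120 = 14P and P* = 80, Q* = 448.
The floor of 102 is above the equilibrium price 80, so it binds.
At P = 102: Qd = 928 - 6·102 = 316 and Qs = 8·102 - 192 = 624.
Quantity traded falls to 316. At Q = 316 the demand price is (928 - 316)/6 = 102 and the supply price is (192 + 316)/8 = 63.5.
Deadweight loss = ½ · (102 - 63.5) · (448 - 316) = ½ · 38.5 · 132 = 2541.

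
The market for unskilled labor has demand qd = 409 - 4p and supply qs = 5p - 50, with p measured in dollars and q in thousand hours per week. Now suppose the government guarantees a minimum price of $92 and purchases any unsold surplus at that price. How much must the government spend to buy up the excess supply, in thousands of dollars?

33948

Without the control the market clears where 409 - 4p = 5p - 50, i.e. p* = 51 and q* = 205.
Because the floor (92) lies above the market-clearing price, it is binding.
At p = 92: qd = 409 - 4·92 = 41 and qs = 5·92 - 50 = 410.
Surplus = qs - qd = 369.
Government expenditure = surplus × support price = 369 × 92 = 33948.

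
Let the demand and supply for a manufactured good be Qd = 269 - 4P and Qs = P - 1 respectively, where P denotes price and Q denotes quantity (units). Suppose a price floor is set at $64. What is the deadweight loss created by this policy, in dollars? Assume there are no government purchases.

1000

Without the control the market clears where 269 - 4P = P - 1, i.e. P* = 54 and Q* = 53.
The floor of 64 is above the equilibrium price 54, so it binds.
At P = 64: Qd = 269 - 4·64 = 13 and Qs = 64 - 1 = 63.
Quantity traded falls to 13. At Q = 13 the demand price is (269 - 13)/4 = 64 and the supply price is 1 + 13 = 14.
Deadweight loss = ½ · (64 - 14) · (53 - 13) = ½ · 50 · 40 = 1000.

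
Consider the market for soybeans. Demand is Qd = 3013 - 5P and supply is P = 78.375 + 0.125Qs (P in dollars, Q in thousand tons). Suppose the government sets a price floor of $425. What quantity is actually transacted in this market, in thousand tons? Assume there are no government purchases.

888

Rearranging supply gives Qs = 8P - 627. Without the control the market clears where 3013 - 5P = 8P - 627, i.e. P* = 280 and Q* = 1613.
Because the floor (425) lies above the market-clearing price, it is binding.
At P = 425: Qd = 3013 - 5·425 = 888 and Qs = 8·425 - 627 = 2773.
The quantity actually transacted is the short side, demand: 888.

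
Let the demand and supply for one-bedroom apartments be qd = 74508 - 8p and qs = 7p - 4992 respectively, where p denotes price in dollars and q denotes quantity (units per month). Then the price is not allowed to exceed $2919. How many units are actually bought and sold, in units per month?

15441

In a free market, 74508 - 8p = 7p - 4992 gives the equilibrium p* = 5300, q* = 32108.
The ceiling of 2919 is below the equilibrium price 5300, so it binds.
At p = 2919: qd = 74508 - 8·2919 = 51156 and qs = 7·2919 - 4992 = 15441.
The quantity actually transacted is the short side, supply: 15441.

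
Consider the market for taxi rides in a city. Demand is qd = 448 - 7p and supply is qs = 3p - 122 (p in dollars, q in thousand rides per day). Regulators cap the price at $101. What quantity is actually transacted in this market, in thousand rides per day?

49

Without the control the market clears where 448 - 7p = 3p - 122, i.e. p* = 57 and q* = 49.
Since 101 is above p* = 57, the ceiling does not bind and the free-market outcome prevails.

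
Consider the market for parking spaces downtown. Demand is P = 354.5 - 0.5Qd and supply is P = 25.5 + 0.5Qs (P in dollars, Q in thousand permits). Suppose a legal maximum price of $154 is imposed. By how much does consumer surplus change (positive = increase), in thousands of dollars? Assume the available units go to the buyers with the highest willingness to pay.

7956

Rearranging demand gives Qd = 709 - 2P; rearranging supply gives Qs = 2P - 51. Without the control the market clears where 709 - 2P = 2P - 51, i.e. P* = 190 and Q* = 329.
Since 154 < 190, the ceiling is binding.
At P = 154: Qd = 709 - 2·154 = 401 and Qs = 2·154 - 51 = 257.
Consumer surplus without the control is ½ · (354.5 - 190) · 329 = 27060.25.
With the ceiling, 257 units are sold at 154 (assume they go to the highest-value buyers). The demand price at Q = 257 is 226, so CS = ½ · [(354.5 - 154) + (226 - 154)] · 257 = 35016.25.
Change in consumer surplus = 35016.25 - 27060.25 = 7956.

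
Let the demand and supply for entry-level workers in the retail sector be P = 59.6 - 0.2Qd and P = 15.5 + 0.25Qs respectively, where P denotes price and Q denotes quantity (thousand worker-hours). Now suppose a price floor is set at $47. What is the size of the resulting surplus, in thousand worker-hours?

Rearranging demand gives Qd = 298 - 5P; rearranging supply gives Qs = 4P - 62. Without the control the market clears where 298 - 5P = 4P - 62, i.e. P* = 40 and Q* = 98.
The floor of 47 is above the equilibrium price 40, so it binds.
At P = 47: Qd = 298 - 5·47 = 63 and Qs = 4·47 - 62 = 126.
Surplus = Qs - Qd = 126 - 63 = 63.

63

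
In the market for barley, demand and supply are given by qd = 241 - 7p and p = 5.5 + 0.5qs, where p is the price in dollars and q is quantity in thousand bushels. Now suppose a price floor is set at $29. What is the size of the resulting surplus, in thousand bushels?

Rearranging supply gives qs = 2p - 11. Setting quantity demanded equal to quantity supplied, 241 - 7p = 2p - 11, gives p* = 28 and q* = 45.
The floor of 29 is above the equilibrium price 28, so it binds.
At p = 29: qd = 241 - 7·29 = 38 and qs = 2·29 - 11 = 47.
Surplus = qs - qd = 47 - 38 = 9.

9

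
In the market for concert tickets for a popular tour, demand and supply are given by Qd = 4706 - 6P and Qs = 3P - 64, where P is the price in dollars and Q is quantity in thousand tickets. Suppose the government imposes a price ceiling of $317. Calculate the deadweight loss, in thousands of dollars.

102080.25

Without the control the market clears where 4706 - 6P = 3P - 64, i.e. P* = 530 and Q* = 1526.
Since 317 < 530, the ceiling is binding.
At P = 317: Qd = 4706 - 6·317 = 2804 and Qs = 3·317 - 64 = 887.
Quantity traded falls to 887. At Q = 887 the demand price is (4706 - 887)/6 = 636.5 and the supply price is (64 + 887)/3 = 317.
Deadweight loss = ½ · (636.5 - 317) · (1526 - 887) = ½ · 319.5 · 639 = 102080.25.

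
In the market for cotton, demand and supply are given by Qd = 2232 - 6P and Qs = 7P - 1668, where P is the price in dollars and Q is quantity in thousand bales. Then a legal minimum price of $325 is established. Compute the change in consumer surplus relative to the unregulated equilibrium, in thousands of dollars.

-8925

Equilibrium: 2232 - 6P = 7P - 1668, so 3900 = 13P and P* = 300, Q* = 432.
Because the floor (325) lies above the market-clearing price, it is binding.
At P = 325: Qd = 2232 - 6·325 = 282 and Qs = 7·325 - 1668 = 607.
Consumer surplus without the control is ½ · (372 - 300) · 432 = 15552.
With the floor, consumers buy 282 units at 325, so CS = ½ · (372 - 325) · 282 = 6627.
Change in consumer surplus = 6627 - 15552 = -8925.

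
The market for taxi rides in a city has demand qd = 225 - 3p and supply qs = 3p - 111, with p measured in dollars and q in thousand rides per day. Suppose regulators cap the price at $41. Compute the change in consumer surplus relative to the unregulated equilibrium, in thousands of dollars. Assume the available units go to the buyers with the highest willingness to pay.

Setting quantity demanded equal to quantity supplied, 225 - 3p = 3p - 111, gives p* = 56 and q* = 57.
Because the ceiling (41) lies below the market-clearing price, it is binding.
At p = 41: qd = 225 - 3·41 = 102 and qs = 3·41 - 111 = 12.
Consumer surplus without the control is ½ · (75 - 56) · 57 = 541.5.
With the ceiling, 12 units are sold at 41 (assume they go to the highest-value buyers). The demand price at q = 12 is 71, so CS = ½ · [(75 - 41) + (71 - 41)] · 12 = 384.
Change in consumer surplus = 384 - 541.5 = -157.5.

-157.5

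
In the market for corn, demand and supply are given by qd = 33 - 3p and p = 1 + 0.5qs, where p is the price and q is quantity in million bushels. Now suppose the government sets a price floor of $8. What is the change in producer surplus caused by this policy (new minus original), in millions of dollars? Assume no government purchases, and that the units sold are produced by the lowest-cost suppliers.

6.75

Rearranging supply gives qs = 2p - 2. Equilibrium: 33 - 3p = 2p - 2, so 35 = 5p and p* = 7, q* = 12.
Because the floor (8) lies above the market-clearing price, it is binding.
At p = 8: qd = 33 - 3·8 = 9 and qs = 2·8 - 2 = 14.
Producer surplus without the control is ½ · (7 - 1) · 12 = 36.
With the floor, 9 units are sold at 8. The supply price at q = 9 is 5.5, so PS = ½ · [(8 - 1) + (8 - 5.5)] · 9 = 42.75.
Change in producer surplus = 42.75 - 36 = 6.75.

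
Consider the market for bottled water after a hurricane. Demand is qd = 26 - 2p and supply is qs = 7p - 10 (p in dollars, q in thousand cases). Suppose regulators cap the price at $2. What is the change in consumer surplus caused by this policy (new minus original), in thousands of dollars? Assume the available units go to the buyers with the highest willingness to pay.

Setting quantity demanded equal to quantity supplied, 26 - 2p = 7p - 10, gives p* = 4 and q* = 18.
The ceiling of 2 is below the equilibrium price 4, so it binds.
At p = 2: qd = 26 - 2·2 = 22 and qs = 7·2 - 10 = 4.
Consumer surplus without the control is ½ · (13 - 4) · 18 = 81.
With the ceiling, 4 units are sold at 2 (assume they go to the highest-value buyers). The demand price at q = 4 is 11, so CS = ½ · [(13 - 2) + (11 - 2)] · 4 = 40.
Change in consumer surplus = 40 - 81 = -41.

-41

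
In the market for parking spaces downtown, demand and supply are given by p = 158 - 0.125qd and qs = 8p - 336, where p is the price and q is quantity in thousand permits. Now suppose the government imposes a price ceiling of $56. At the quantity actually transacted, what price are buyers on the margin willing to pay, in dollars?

Rearranging demand gives qd = 1264 - 8p. Equilibrium: 1264 - 8p = 8p - 336, so 1600 = 16p and p* = 100, q* = 464.
The ceiling of 56 is below the equilibrium price 100, so it binds.
At p = 56: qd = 1264 - 8·56 = 816 and qs = 8·56 - 336 = 112.
Only 112 units reach the market. On the demand curve, the marginal buyer's willingness to pay at q = 112 is (1264 - 112)/8 = 144.

144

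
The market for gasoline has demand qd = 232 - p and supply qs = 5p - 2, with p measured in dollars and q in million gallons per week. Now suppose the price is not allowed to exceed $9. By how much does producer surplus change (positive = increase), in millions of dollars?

Equilibrium: 232 - p = 5p - 2, so 234 = 6p and p* = 39, q* = 193.
The ceiling of 9 is below the equilibrium price 39, so it binds.
At p = 9: qd = 232 - 9 = 223 and qs = 5·9 - 2 = 43.
Producer surplus without the control is ½ · (39 - 0.4) · 193 = 3724.9.
With the ceiling, producers sell 43 units at 9, so PS = ½ · (9 - 0.4) · 43 = 184.9.
Change in producer surplus = 184.9 - 3724.9 = -3540.

-3540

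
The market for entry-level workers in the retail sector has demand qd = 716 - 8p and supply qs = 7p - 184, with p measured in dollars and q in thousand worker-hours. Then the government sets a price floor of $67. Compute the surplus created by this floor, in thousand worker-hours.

In a free market, 716 - 8p = 7p - 184 gives the equilibrium p* = 60, q* = 236.
Since 67 > 60, the floor is binding.
At p = 67: qd = 716 - 8·67 = 180 and qs = 7·67 - 184 = 285.
Surplus = qs - qd = 285 - 180 = 105.

105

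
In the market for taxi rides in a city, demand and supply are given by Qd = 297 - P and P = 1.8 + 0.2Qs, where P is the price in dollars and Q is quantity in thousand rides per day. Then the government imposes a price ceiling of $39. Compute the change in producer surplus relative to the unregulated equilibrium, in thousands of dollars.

-2592

Rearranging supply gives Qs = 5P - 9. Without the control the market clears where 297 - P = 5P - 9, i.e. P* = 51 and Q* = 246.
Because the ceiling (39) lies below the market-clearing price, it is binding.
At P = 39: Qd = 297 - 39 = 258 and Qs = 5·39 - 9 = 186.
Producer surplus without the control is ½ · (51 - 1.8) · 246 = 6051.6.
With the ceiling, producers sell 186 units at 39, so PS = ½ · (39 - 1.8) · 186 = 3459.6.
Change in producer surplus = 3459.6 - 6051.6 = -2592.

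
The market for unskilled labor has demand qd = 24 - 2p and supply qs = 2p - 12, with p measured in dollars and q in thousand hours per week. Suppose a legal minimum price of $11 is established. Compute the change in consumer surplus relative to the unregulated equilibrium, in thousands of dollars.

Equilibrium: 24 - 2p = 2p - 12, so 36 = 4p and p* = 9, q* = 6.
The floor of 11 is above the equilibrium price 9, so it binds.
At p = 11: qd = 24 - 2·11 = 2 and qs = 2·11 - 12 = 10.
Consumer surplus without the control is ½ · (12 - 9) · 6 = 9.
With the floor, consumers buy 2 units at 11, so CS = ½ · (12 - 11) · 2 = 1.
Change in consumer surplus = 1 - 9 = -8.

-8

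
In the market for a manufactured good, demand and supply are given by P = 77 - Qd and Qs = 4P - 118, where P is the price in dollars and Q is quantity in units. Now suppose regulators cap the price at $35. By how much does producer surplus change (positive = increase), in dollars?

Rearranging demand gives Qd = 77 - P. In a free market, 77 - P = 4P - 118 gives the equilibrium P* = 39, Q* = 38.
Because the ceiling (35) lies below the market-clearing price, it is binding.
At P = 35: Qd = 77 - 35 = 42 and Qs = 4·35 - 118 = 22.
Producer surplus without the control is ½ · (39 - 29.5) · 38 = 180.5.
With the ceiling, producers sell 22 units at 35, so PS = ½ · (35 - 29.5) · 22 = 60.5.
Change in producer surplus = 60.5 - 180.5 = -120.

-120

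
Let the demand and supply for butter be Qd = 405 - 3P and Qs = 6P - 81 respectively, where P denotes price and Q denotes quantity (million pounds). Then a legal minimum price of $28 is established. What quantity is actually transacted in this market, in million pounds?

Equilibrium: 405 - 3P = 6P - 81, so 486 = 9P and P* = 54, Q* = 243.
The floor of 28 is below the equilibrium price 54, so it is not binding; the market clears at P* = 54, Q* = 243.

243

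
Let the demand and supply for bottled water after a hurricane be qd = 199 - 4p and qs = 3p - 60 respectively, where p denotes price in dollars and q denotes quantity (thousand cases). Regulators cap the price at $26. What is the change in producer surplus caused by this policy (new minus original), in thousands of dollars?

-379.5

Equilibrium: 199 - 4p = 3p - 60, so 259 = 7p and p* = 37, q* = 51.
Since 26 < 37, the ceiling is binding.
At p = 26: qd = 199 - 4·26 = 95 and qs = 3·26 - 60 = 18.
Producer surplus without the control is ½ · (37 - 20) · 51 = 433.5.
With the ceiling, producers sell 18 units at 26, so PS = ½ · (26 - 20) · 18 = 54.
Change in producer surplus = 54 - 433.5 = -379.5.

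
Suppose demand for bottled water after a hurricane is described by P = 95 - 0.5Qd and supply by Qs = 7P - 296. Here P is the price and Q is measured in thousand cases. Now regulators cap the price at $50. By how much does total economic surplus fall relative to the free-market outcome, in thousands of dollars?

252

Rearranging demand gives Qd = 190 - 2P. In a free market, 190 - 2P = 7P - 296 gives the equilibrium P* = 54, Q* = 82.
The ceiling of 50 is below the equilibrium price 54, so it binds.
At P = 50: Qd = 190 - 2·50 = 90 and Qs = 7·50 - 296 = 54.
Quantity traded falls to 54. At Q = 54 the demand price is (190 - 54)/2 = 68 and the supply price is (296 + 54)/7 = 50.
Deadweight loss = ½ · (68 - 50) · (82 - 54) = ½ · 18 · 28 = 252.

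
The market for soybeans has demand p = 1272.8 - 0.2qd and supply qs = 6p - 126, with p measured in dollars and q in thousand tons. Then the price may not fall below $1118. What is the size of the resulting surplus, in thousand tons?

Rearranging demand gives qd = 6364 - 5p. In a free market, 6364 - 5p = 6p - 126 gives the equilibrium p* = 590, q* = 3414.
Since 1118 > 590, the floor is binding.
At p = 1118: qd = 6364 - 5·1118 = 774 and qs = 6·1118 - 126 = 6582.
Surplus = qs - qd = 6582 - 774 = 5808.

5808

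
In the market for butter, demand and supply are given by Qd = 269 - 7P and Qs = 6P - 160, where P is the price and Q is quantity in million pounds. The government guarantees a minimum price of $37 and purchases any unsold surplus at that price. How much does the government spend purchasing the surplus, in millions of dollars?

In a free market, 269 - 7P = 6P - 160 gives the equilibrium P* = 33, Q* = 38.
Since 37 > 33, the floor is binding.
At P = 37: Qd = 269 - 7·37 = 10 and Qs = 6·37 - 160 = 62.
Surplus = Qs - Qd = 52.
Government expenditure = surplus × support price = 52 × 37 = 1924.

1924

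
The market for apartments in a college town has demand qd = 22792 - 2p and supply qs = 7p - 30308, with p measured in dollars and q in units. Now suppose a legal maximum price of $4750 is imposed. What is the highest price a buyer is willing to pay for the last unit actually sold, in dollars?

9925

Setting quantity demanded equal to quantity supplied, 22792 - 2p = 7p - 30308, gives p* = 5900 and q* = 10992.
Because the ceiling (4750) lies below the market-clearing price, it is binding.
At p = 4750: qd = 22792 - 2·4750 = 13292 and qs = 7·4750 - 30308 = 2942.
Only 2942 units reach the market. On the demand curve, the marginal buyer's willingness to pay at q = 2942 is (22792 - 2942)/2 = 9925.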